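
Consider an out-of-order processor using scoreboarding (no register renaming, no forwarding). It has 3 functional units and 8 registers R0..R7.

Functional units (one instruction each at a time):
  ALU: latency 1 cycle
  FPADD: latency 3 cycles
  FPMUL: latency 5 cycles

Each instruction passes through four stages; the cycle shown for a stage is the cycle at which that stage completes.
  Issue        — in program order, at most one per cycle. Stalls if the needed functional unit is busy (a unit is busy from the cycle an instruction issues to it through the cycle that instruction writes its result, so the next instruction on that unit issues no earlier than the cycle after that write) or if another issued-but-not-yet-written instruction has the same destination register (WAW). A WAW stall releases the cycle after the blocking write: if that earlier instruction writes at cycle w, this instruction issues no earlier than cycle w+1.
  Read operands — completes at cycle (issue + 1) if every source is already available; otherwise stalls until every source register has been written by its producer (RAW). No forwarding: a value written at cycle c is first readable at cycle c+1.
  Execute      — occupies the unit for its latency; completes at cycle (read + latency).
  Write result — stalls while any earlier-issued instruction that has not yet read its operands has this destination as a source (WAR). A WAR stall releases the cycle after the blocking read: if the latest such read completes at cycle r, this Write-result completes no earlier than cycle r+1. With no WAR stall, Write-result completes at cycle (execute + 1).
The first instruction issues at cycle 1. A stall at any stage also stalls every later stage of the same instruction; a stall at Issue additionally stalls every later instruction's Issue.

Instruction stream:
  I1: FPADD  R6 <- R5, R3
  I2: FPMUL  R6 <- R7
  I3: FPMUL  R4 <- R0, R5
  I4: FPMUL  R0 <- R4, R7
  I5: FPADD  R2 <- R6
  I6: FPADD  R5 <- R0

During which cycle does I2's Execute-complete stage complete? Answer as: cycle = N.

cycle = 13

I1 -> (1, 2, 5, 6)
I2 -> (7, 8, 13, 14)  // WAW R6: wait I1 write@6
I3 -> (15, 16, 21, 22)  // struct: FPMUL busy until I2 writes@14
I4 -> (23, 24, 29, 30)  // struct: FPMUL busy until I3 writes@22
I5 -> (24, 25, 28, 29)
I6 -> (30, 31, 34, 35)  // struct: FPADD busy until I5 writes@29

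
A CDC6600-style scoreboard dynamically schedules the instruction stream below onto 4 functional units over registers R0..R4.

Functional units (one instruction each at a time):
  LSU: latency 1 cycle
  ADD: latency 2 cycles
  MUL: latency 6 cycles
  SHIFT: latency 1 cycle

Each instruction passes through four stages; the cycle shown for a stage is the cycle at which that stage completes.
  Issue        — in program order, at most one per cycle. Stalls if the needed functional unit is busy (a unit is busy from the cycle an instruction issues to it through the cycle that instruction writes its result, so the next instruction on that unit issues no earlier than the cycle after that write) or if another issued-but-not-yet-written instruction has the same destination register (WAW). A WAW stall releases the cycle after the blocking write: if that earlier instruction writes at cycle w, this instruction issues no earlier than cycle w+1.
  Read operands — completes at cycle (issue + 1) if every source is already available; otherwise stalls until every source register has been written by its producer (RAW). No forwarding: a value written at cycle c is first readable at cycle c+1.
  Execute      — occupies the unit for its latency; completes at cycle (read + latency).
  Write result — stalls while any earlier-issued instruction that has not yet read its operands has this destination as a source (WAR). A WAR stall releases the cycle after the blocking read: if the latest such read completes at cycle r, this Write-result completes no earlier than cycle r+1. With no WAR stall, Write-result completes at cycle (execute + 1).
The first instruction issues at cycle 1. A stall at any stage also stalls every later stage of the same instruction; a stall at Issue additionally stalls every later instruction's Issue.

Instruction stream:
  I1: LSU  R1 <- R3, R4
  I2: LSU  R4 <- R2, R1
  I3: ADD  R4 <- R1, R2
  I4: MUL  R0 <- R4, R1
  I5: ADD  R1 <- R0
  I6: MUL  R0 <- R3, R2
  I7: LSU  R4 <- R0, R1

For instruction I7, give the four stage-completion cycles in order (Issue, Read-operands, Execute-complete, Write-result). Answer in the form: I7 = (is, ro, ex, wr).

I7 = (23, 31, 32, 33)

I1 -> (1, 2, 3, 4)
I2 -> (5, 6, 7, 8)  // struct: LSU busy until I1 writes@4
I3 -> (9, 10, 12, 13)  // WAW R4: wait I2 write@8
I4 -> (10, 14, 20, 21)  // RAW R4: wait I3 write@13
I5 -> (14, 22, 24, 25)  // struct: ADD busy until I3 writes@13, RAW R0: wait I4 write@21
I6 -> (22, 23, 29, 30)  // struct: MUL busy until I4 writes@21
I7 -> (23, 31, 32, 33)  // RAW R0: wait I6 write@30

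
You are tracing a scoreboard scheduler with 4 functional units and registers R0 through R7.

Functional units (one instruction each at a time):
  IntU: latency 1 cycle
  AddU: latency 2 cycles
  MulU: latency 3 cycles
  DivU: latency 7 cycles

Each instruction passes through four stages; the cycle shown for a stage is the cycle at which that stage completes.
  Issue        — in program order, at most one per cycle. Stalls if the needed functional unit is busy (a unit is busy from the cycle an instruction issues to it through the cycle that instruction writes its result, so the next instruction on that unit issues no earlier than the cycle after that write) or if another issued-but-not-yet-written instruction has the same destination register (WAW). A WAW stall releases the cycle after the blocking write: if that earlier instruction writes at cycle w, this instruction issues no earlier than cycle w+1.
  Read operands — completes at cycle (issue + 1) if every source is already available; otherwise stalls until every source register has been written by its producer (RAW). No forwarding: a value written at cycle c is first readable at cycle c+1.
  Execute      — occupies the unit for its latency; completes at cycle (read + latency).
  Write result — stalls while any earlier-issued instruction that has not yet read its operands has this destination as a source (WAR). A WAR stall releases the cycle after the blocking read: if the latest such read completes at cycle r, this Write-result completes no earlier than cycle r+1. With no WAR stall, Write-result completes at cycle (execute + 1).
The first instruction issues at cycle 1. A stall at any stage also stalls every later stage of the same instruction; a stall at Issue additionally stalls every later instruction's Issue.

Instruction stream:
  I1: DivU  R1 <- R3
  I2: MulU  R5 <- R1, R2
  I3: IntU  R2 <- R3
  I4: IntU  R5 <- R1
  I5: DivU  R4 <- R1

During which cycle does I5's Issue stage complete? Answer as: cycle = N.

cycle = 17

t=1  I1 issues→DivU
t=2  I1 reads · I2 issues→MulU
t=3  I3 issues→IntU
t=4  I3 reads
t=5  I3 exec-done
t=9  I1 exec-done
t=10  I1 writes R1
t=11  I2 reads
t=12  I3 writes R2
t=14  I2 exec-done
t=15  I2 writes R5
t=16  I4 issues→IntU
t=17  I4 reads · I5 issues→DivU
t=18  I4 exec-done · I5 reads
t=19  I4 writes R5
t=25  I5 exec-done
t=26  I5 writes R4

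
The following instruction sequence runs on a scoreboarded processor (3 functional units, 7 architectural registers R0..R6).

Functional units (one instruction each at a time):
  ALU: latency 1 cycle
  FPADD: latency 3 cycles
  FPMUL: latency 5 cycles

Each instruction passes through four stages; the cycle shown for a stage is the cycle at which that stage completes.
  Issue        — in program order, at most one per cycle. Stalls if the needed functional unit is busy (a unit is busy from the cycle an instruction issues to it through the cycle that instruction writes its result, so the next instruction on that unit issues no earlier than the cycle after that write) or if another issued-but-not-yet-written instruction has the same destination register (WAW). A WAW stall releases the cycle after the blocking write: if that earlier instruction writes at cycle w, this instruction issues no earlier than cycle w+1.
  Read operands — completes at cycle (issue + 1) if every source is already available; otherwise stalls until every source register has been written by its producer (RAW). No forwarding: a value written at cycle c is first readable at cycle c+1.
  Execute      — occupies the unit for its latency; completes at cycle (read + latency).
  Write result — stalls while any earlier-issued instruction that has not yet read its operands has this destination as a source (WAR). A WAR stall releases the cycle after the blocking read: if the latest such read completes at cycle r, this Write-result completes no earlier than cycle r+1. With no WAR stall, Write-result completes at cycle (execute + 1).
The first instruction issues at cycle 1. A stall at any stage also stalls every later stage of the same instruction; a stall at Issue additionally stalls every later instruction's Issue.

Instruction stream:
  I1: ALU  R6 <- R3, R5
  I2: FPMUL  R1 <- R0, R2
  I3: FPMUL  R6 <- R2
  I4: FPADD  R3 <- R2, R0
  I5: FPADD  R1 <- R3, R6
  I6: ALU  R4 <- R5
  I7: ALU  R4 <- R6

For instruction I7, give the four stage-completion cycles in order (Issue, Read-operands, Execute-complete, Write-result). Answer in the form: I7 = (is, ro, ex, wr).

I7 = (22, 23, 24, 25)

I1  is:1  ro:2  ex:3  wr:4
I2  is:2  ro:3  ex:8  wr:9
I3  is:10  ro:11  ex:16  wr:17  — struct: FPMUL busy until I2 writes@9
I4  is:11  ro:12  ex:15  wr:16
I5  is:17  ro:18  ex:21  wr:22  — struct: FPADD busy until I4 writes@16
I6  is:18  ro:19  ex:20  wr:21
I7  is:22  ro:23  ex:24  wr:25  — struct: ALU busy until I6 writes@21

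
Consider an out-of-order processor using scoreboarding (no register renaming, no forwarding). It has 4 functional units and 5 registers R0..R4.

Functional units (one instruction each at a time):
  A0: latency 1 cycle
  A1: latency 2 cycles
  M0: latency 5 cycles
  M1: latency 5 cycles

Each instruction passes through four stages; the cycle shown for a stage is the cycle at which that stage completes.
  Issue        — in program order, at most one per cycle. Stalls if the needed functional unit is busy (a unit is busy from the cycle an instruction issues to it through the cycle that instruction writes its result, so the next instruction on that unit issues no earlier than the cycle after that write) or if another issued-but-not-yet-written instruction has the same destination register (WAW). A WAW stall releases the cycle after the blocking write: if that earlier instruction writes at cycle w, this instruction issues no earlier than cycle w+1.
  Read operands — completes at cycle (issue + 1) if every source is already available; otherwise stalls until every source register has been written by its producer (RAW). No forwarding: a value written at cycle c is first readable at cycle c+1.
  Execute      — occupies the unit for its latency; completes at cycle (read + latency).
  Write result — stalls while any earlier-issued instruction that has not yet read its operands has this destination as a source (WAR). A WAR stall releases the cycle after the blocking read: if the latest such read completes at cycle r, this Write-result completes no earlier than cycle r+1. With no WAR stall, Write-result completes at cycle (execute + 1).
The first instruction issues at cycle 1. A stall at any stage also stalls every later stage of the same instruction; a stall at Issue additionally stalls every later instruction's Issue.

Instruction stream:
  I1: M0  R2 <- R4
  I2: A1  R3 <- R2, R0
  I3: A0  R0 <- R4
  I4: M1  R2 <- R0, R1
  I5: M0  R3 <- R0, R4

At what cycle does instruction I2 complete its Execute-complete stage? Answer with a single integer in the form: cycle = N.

1) issue 1, read 2, done 7, write 8
2) issue 2, read 9, done 11, write 12  <RAW R2: wait I1 write@8>
3) issue 3, read 4, done 5, write 10  <WAR R0: wait I2 read@9>
4) issue 9, read 11, done 16, write 17  <WAW R2: wait I1 write@8 / RAW R0: wait I3 write@10>
5) issue 13, read 14, done 19, write 20  <WAW R3: wait I2 write@12>

cycle = 11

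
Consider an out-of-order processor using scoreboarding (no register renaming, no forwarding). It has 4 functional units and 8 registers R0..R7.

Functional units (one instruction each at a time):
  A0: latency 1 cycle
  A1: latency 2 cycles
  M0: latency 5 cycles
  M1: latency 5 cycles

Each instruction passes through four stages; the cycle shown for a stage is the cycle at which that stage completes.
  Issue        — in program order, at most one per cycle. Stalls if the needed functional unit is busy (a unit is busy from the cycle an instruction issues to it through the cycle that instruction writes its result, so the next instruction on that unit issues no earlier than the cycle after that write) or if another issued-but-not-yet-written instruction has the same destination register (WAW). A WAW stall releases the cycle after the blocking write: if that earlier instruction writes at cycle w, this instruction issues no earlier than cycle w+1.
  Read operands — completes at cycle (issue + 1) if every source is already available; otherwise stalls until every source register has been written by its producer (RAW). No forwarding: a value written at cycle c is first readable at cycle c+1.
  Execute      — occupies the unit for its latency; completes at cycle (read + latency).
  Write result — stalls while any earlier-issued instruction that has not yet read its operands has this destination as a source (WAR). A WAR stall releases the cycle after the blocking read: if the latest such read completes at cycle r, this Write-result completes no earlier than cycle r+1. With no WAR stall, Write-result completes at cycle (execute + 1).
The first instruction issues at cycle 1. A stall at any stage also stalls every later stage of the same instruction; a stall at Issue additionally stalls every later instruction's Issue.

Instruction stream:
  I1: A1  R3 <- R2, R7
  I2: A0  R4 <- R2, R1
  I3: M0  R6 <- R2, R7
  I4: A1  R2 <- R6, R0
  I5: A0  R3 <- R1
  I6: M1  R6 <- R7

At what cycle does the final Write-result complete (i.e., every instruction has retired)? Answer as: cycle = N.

cycle = 18

cycle 1: I1 dispatched to A1
cycle 2: I1 operands ready · I2 dispatched to A0
cycle 3: I2 operands ready · I3 dispatched to M0
cycle 4: I1 complete · I2 complete · I3 operands ready
cycle 5: R3←I1 · R4←I2
cycle 6: I4 dispatched to A1
cycle 7: I5 dispatched to A0
cycle 8: I5 operands ready
cycle 9: I3 complete · I5 complete
cycle 10: R6←I3 · R3←I5
cycle 11: I4 operands ready · I6 dispatched to M1
cycle 12: I6 operands ready
cycle 13: I4 complete
cycle 14: R2←I4
cycle 17: I6 complete
cycle 18: R6←I6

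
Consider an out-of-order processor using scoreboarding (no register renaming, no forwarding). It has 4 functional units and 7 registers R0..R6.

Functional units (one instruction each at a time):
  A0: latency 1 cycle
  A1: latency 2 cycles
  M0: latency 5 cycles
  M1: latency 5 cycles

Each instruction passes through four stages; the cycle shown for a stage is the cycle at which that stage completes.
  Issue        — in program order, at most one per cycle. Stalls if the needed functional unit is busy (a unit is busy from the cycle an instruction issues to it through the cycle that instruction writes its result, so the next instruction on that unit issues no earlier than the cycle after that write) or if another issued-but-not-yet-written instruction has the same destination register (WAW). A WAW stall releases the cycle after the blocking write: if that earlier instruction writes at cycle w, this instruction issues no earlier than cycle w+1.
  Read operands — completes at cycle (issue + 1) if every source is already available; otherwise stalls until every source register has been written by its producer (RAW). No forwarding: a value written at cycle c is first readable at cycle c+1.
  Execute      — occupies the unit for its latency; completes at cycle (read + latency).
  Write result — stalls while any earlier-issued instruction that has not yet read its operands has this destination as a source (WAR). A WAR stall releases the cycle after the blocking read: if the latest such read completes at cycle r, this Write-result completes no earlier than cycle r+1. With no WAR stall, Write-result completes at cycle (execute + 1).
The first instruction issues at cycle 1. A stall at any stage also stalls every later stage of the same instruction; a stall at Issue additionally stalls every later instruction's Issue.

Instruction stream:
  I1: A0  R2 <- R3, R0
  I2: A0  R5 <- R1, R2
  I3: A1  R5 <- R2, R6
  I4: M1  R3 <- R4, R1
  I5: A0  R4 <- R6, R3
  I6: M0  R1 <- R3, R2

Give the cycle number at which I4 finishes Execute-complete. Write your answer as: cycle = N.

cycle = 16

I1: IS=1 RO=2 EX=3 WR=4
I2: IS=5 RO=6 EX=7 WR=8  [struct: A0 busy until I1 writes@4]
I3: IS=9 RO=10 EX=12 WR=13  [WAW R5: wait I2 write@8]
I4: IS=10 RO=11 EX=16 WR=17
I5: IS=11 RO=18 EX=19 WR=20  [RAW R3: wait I4 write@17]
I6: IS=12 RO=18 EX=23 WR=24  [RAW R3: wait I4 write@17]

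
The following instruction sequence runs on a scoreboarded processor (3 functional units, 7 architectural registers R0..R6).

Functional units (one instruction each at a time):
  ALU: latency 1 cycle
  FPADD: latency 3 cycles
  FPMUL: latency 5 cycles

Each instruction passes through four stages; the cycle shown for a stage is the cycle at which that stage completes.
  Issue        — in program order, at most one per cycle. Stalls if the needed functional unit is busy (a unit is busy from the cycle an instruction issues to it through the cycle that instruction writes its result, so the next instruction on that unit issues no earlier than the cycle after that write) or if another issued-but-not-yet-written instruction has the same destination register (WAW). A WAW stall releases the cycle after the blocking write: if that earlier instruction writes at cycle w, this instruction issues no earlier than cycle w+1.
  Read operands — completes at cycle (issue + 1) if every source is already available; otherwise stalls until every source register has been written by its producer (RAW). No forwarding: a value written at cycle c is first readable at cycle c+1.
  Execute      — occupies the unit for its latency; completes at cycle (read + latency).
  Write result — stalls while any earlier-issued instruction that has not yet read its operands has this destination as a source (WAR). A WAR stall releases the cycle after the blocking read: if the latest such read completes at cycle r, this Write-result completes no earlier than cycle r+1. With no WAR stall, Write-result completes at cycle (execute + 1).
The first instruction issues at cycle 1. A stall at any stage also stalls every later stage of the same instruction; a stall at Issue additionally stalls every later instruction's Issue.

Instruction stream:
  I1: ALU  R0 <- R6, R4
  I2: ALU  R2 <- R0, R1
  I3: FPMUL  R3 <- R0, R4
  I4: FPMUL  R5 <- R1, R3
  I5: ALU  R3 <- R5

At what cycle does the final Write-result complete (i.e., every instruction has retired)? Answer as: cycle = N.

cycle = 24

t=1  issue I1 (ALU)
t=2  I1 read-ops
t=3  I1 finished on ALU
t=4  I1→R0
t=5  issue I2 (ALU)
t=6  I2 read-ops; issue I3 (FPMUL)
t=7  I2 finished on ALU; I3 read-ops
t=8  I2→R2
t=12  I3 finished on FPMUL
t=13  I3→R3
t=14  issue I4 (FPMUL)
t=15  I4 read-ops; issue I5 (ALU)
t=20  I4 finished on FPMUL
t=21  I4→R5
t=22  I5 read-ops
t=23  I5 finished on ALU
t=24  I5→R3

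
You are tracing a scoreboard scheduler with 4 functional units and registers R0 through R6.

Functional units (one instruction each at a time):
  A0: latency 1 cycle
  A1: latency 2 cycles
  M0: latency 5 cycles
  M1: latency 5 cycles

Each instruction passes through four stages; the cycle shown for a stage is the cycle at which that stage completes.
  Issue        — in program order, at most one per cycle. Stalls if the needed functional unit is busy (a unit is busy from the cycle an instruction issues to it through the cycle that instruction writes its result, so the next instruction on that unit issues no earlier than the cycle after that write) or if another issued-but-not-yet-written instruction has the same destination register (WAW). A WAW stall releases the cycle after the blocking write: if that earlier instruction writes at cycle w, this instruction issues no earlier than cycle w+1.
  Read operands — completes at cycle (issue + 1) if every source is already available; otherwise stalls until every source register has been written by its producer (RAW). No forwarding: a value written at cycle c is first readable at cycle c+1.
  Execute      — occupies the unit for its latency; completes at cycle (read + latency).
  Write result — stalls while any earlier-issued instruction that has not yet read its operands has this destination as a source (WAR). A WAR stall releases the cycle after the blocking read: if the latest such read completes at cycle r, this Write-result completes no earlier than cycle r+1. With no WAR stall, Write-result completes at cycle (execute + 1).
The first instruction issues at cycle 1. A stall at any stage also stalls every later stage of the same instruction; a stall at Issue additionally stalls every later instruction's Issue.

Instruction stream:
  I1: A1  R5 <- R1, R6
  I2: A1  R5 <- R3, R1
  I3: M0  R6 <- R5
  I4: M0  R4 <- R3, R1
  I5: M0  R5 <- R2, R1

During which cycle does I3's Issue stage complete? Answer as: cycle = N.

cycle = 7

I1: IS=1 RO=2 EX=4 WR=5
I2: IS=6 RO=7 EX=9 WR=10  [struct: A1 busy until I1 writes@5]
I3: IS=7 RO=11 EX=16 WR=17  [RAW R5: wait I2 write@10]
I4: IS=18 RO=19 EX=24 WR=25  [struct: M0 busy until I3 writes@17]
I5: IS=26 RO=27 EX=32 WR=33  [struct: M0 busy until I4 writes@25]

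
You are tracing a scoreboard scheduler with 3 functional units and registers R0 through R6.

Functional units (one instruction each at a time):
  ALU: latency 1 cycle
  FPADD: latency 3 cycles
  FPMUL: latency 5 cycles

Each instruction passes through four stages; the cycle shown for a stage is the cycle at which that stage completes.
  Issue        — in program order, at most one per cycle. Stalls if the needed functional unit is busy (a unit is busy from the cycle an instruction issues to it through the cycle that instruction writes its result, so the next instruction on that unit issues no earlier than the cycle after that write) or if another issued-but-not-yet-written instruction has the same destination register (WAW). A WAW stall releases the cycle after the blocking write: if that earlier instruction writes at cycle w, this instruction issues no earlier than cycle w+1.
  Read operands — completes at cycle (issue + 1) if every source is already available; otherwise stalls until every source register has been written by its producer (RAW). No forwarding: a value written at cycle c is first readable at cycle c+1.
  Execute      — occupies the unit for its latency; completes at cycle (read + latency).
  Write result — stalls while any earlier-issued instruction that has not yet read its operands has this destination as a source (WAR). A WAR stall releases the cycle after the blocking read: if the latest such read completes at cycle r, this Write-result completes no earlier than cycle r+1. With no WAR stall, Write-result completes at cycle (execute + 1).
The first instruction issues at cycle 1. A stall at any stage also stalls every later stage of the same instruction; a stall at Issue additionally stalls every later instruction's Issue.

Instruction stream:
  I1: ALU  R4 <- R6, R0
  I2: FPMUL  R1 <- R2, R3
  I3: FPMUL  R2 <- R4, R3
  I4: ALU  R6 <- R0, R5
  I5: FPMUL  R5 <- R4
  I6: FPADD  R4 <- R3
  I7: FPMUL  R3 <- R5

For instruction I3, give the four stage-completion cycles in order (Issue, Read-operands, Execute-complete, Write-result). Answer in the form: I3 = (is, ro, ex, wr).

I3 = (10, 11, 16, 17)

cycle 1: I1 issues→ALU
cycle 2: I1 reads, I2 issues→FPMUL
cycle 3: I1 exec-done, I2 reads
cycle 4: I1 writes R4
cycle 8: I2 exec-done
cycle 9: I2 writes R1
cycle 10: I3 issues→FPMUL
cycle 11: I3 reads, I4 issues→ALU
cycle 12: I4 reads
cycle 13: I4 exec-done
cycle 14: I4 writes R6
cycle 16: I3 exec-done
cycle 17: I3 writes R2
cycle 18: I5 issues→FPMUL
cycle 19: I5 reads, I6 issues→FPADD
cycle 20: I6 reads
cycle 23: I6 exec-done
cycle 24: I5 exec-done, I6 writes R4
cycle 25: I5 writes R5
cycle 26: I7 issues→FPMUL
cycle 27: I7 reads
cycle 32: I7 exec-done
cycle 33: I7 writes R3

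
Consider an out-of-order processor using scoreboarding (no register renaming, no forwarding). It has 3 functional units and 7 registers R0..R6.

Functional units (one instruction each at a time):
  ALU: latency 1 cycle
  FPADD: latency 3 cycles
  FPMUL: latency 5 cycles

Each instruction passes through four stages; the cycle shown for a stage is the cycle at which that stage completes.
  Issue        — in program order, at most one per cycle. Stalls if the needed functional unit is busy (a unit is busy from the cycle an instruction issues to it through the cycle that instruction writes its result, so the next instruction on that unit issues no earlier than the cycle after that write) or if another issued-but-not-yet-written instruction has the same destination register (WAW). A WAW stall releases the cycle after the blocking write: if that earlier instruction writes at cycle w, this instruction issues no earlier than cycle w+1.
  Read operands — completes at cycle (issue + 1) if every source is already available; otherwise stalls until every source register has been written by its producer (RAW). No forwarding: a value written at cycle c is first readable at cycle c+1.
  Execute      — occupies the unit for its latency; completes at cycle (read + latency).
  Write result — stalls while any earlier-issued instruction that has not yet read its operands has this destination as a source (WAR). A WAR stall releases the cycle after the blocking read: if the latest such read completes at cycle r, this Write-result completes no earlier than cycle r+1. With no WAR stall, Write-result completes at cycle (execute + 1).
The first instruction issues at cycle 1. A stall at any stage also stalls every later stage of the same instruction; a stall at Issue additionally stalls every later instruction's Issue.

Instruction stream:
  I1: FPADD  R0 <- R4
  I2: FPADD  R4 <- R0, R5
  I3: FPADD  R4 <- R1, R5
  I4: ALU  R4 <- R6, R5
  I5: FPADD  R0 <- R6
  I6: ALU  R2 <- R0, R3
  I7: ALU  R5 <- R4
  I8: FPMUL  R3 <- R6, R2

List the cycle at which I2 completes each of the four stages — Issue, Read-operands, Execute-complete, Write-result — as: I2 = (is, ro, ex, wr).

I2 = (7, 8, 11, 12)

1) issue 1, read 2, done 5, write 6
2) issue 7, read 8, done 11, write 12  <struct: FPADD busy until I1 writes@6>
3) issue 13, read 14, done 17, write 18  <struct: FPADD busy until I2 writes@12>
4) issue 19, read 20, done 21, write 22  <WAW R4: wait I3 write@18>
5) issue 20, read 21, done 24, write 25
6) issue 23, read 26, done 27, write 28  <struct: ALU busy until I4 writes@22 / RAW R0: wait I5 write@25>
7) issue 29, read 30, done 31, write 32  <struct: ALU busy until I6 writes@28>
8) issue 30, read 31, done 36, write 37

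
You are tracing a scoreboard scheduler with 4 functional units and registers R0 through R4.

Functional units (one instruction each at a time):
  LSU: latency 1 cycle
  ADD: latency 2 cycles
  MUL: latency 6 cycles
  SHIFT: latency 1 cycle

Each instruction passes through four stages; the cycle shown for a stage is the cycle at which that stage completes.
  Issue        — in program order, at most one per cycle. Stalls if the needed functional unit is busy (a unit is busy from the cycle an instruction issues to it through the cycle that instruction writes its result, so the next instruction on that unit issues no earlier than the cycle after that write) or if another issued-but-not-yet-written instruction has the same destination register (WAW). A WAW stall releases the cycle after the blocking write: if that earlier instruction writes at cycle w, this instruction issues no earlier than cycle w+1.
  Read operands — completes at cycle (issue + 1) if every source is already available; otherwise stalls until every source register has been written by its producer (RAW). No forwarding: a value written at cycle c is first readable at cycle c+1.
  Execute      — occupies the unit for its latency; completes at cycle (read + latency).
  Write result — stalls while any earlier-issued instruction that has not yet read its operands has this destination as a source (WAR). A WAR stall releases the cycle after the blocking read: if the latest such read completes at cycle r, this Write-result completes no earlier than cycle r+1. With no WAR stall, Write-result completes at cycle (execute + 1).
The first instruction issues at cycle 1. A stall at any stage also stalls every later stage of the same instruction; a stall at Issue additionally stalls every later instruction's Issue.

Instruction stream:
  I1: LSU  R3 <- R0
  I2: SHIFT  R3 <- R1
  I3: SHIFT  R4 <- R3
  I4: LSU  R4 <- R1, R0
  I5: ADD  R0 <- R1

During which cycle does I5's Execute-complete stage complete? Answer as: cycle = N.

cycle 1: I1 dispatched to LSU
cycle 2: I1 operands ready
cycle 3: I1 complete
cycle 4: R3←I1
cycle 5: I2 dispatched to SHIFT
cycle 6: I2 operands ready
cycle 7: I2 complete
cycle 8: R3←I2
cycle 9: I3 dispatched to SHIFT
cycle 10: I3 operands ready
cycle 11: I3 complete
cycle 12: R4←I3
cycle 13: I4 dispatched to LSU
cycle 14: I4 operands ready, I5 dispatched to ADD
cycle 15: I4 complete, I5 operands ready
cycle 16: R4←I4
cycle 17: I5 complete
cycle 18: R0←I5

cycle = 17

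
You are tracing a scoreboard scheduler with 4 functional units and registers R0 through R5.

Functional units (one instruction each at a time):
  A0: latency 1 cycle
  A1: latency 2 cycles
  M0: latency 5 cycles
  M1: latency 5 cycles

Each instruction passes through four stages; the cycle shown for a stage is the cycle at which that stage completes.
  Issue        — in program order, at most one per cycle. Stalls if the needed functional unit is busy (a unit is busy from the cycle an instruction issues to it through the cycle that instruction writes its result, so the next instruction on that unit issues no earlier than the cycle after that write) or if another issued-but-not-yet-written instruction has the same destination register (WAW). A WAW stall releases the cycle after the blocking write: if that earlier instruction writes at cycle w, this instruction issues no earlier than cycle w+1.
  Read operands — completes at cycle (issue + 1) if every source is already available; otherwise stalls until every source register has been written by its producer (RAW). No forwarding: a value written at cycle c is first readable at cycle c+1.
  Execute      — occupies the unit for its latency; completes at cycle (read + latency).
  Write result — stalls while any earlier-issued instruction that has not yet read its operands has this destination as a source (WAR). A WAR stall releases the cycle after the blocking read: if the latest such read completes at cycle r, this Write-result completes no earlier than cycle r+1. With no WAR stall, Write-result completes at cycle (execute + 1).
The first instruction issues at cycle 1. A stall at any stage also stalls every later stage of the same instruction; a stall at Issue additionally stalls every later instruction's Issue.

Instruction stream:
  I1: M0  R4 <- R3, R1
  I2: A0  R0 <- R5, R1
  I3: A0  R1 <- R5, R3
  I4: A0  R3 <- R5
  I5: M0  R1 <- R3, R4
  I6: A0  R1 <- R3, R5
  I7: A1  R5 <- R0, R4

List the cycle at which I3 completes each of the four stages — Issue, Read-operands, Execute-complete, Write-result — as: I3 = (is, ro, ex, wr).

I3 = (6, 7, 8, 9)

c1: I1 issues→M0
c2: I1 reads | I2 issues→A0
c3: I2 reads
c4: I2 exec-done
c5: I2 writes R0
c6: I3 issues→A0
c7: I1 exec-done | I3 reads
c8: I1 writes R4 | I3 exec-done
c9: I3 writes R1
c10: I4 issues→A0
c11: I4 reads | I5 issues→M0
c12: I4 exec-done
c13: I4 writes R3
c14: I5 reads
c19: I5 exec-done
c20: I5 writes R1
c21: I6 issues→A0
c22: I6 reads | I7 issues→A1
c23: I6 exec-done | I7 reads
c24: I6 writes R1
c25: I7 exec-done
c26: I7 writes R5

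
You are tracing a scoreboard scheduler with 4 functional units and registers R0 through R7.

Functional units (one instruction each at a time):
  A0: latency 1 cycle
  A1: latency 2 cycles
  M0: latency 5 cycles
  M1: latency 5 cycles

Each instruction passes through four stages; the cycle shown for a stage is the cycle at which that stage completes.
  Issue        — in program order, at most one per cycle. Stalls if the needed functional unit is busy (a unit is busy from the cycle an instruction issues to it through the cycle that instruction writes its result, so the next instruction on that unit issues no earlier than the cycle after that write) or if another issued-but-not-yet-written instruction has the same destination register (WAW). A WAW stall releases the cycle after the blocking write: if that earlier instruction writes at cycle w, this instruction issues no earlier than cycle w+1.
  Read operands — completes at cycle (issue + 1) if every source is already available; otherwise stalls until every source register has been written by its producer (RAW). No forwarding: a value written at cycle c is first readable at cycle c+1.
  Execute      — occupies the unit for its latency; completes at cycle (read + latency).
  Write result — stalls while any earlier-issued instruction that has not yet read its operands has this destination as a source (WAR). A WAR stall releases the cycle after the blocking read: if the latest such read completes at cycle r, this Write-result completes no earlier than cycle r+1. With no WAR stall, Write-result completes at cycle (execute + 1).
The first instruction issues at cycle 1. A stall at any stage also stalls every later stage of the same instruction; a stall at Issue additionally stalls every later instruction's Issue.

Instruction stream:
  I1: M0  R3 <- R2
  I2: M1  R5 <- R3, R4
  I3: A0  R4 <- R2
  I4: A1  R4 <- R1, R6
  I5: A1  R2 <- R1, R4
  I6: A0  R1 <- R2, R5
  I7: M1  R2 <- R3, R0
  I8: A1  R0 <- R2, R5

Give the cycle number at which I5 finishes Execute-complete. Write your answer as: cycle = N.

I1 -> (1, 2, 7, 8)
I2 -> (2, 9, 14, 15)  // RAW R3: wait I1 write@8
I3 -> (3, 4, 5, 10)  // WAR R4: wait I2 read@9
I4 -> (11, 12, 14, 15)  // WAW R4: wait I3 write@10
I5 -> (16, 17, 19, 20)  // struct: A1 busy until I4 writes@15
I6 -> (17, 21, 22, 23)  // RAW R2: wait I5 write@20
I7 -> (21, 22, 27, 28)  // WAW R2: wait I5 write@20
I8 -> (22, 29, 31, 32)  // RAW R2: wait I7 write@28

cycle = 19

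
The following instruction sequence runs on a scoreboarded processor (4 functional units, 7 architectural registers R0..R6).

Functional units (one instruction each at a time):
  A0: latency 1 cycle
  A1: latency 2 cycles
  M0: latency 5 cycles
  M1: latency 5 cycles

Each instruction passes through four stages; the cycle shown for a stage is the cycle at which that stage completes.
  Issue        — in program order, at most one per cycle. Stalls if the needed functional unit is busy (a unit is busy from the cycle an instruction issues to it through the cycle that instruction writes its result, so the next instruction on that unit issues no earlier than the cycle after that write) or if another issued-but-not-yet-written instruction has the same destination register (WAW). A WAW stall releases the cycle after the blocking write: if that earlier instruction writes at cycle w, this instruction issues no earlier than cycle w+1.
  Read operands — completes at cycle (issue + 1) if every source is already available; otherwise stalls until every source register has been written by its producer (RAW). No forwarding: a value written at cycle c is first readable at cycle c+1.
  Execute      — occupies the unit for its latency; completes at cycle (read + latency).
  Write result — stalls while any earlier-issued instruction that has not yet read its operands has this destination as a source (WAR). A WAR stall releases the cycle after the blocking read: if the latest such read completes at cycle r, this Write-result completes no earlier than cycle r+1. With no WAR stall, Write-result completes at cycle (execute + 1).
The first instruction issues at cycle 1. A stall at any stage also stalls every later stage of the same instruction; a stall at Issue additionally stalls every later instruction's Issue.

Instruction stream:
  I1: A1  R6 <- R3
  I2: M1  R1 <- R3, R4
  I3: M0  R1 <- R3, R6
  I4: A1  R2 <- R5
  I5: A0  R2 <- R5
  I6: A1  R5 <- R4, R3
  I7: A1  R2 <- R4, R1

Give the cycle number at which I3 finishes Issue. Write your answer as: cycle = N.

cycle 1: I1 issues→A1
cycle 2: I1 reads, I2 issues→M1
cycle 3: I2 reads
cycle 4: I1 exec-done
cycle 5: I1 writes R6
cycle 8: I2 exec-done
cycle 9: I2 writes R1
cycle 10: I3 issues→M0
cycle 11: I3 reads, I4 issues→A1
cycle 12: I4 reads
cycle 14: I4 exec-done
cycle 15: I4 writes R2
cycle 16: I3 exec-done, I5 issues→A0
cycle 17: I3 writes R1, I5 reads, I6 issues→A1
cycle 18: I5 exec-done, I6 reads
cycle 19: I5 writes R2
cycle 20: I6 exec-done
cycle 21: I6 writes R5
cycle 22: I7 issues→A1
cycle 23: I7 reads
cycle 25: I7 exec-done
cycle 26: I7 writes R2

cycle = 10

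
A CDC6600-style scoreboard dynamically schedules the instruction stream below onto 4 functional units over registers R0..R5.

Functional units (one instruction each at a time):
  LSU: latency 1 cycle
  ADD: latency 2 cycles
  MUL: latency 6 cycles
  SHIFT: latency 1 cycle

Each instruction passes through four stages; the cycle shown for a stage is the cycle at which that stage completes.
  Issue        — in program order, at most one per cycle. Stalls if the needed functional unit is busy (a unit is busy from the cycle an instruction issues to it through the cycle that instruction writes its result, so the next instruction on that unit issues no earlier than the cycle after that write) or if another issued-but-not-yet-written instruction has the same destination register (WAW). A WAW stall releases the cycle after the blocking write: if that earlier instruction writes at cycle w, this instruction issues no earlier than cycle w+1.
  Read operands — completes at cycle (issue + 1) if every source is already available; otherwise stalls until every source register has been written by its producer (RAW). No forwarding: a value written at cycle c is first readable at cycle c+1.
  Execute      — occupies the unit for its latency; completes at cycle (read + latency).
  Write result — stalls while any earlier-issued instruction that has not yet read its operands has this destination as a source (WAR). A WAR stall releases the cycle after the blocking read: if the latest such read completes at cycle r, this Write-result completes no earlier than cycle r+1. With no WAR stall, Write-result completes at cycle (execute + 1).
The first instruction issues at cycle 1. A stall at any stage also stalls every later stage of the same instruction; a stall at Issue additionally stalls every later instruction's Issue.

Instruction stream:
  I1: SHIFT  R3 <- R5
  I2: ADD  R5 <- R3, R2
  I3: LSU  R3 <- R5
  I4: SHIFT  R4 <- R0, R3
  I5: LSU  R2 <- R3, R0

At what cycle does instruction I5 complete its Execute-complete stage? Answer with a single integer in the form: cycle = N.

cycle = 14

t=1  I1→SHIFT
t=2  I1 RO · I2→ADD
t=3  I1 EX
t=4  I1 WR R3
t=5  I2 RO · I3→LSU
t=6  I4→SHIFT
t=7  I2 EX
t=8  I2 WR R5
t=9  I3 RO
t=10  I3 EX
t=11  I3 WR R3
t=12  I4 RO · I5→LSU
t=13  I4 EX · I5 RO
t=14  I4 WR R4 · I5 EX
t=15  I5 WR R2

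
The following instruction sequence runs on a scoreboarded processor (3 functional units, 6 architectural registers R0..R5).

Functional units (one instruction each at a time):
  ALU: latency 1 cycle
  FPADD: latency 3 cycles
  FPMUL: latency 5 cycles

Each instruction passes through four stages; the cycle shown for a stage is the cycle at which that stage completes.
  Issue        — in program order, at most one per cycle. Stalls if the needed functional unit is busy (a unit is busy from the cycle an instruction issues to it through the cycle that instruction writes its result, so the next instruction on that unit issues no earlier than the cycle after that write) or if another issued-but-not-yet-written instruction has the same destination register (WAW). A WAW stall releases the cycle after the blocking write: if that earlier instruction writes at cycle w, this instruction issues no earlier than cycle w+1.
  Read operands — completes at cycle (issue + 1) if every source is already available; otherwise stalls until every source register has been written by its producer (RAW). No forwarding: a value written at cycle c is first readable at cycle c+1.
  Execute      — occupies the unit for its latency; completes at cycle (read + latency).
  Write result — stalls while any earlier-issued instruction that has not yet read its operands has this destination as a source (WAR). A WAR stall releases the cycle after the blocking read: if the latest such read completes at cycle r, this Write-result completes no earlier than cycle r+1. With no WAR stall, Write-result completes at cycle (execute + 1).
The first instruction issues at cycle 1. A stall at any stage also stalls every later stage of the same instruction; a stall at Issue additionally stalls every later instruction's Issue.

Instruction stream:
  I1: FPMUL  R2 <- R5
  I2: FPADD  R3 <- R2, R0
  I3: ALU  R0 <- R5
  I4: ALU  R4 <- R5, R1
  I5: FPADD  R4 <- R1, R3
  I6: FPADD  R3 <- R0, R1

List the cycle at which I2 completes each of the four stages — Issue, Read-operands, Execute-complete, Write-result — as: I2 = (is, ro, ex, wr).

[1] I1→FPMUL
[2] I1 RO; I2→FPADD
[3] I3→ALU
[4] I3 RO
[5] I3 EX
[7] I1 EX
[8] I1 WR R2
[9] I2 RO
[10] I3 WR R0
[11] I4→ALU
[12] I2 EX; I4 RO
[13] I2 WR R3; I4 EX
[14] I4 WR R4
[15] I5→FPADD
[16] I5 RO
[19] I5 EX
[20] I5 WR R4
[21] I6→FPADD
[22] I6 RO
[25] I6 EX
[26] I6 WR R3

I2 = (2, 9, 12, 13)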